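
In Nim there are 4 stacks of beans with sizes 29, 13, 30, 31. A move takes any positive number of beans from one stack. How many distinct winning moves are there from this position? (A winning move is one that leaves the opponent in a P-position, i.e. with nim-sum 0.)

3

Compute the nim-sum pairwise:
29 ^ 13 = 16
16 ^ 30 = 14
14 ^ 31 = 17
The overall nim-sum is X = 17. A stack of size p has a winning move iff p XOR X < p (reduce it to p XOR X).
  29: 29 XOR 17 = 12 < 29 — winning move (to 12).
  13: 13 XOR 17 = 28 ≥ 13 — no move.
  30: 30 XOR 17 = 15 < 30 — winning move (to 15).
  31: 31 XOR 17 = 14 < 31 — winning move (to 14).
That gives 3 winning moves.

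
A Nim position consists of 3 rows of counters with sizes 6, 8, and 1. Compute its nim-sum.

Nim-sum: 6 XOR 8 XOR 1 = 15.

15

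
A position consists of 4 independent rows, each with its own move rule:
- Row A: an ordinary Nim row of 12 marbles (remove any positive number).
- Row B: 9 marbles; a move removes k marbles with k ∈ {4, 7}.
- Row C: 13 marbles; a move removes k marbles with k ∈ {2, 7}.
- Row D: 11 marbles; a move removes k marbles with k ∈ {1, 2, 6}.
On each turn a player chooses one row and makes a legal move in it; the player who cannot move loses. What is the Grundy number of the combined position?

Row A is a plain Nim row of size 12, so its Grundy value is 12.
Build the Grundy sequence for row B with g(k) = mex{g(k−s) : s ∈ {4, 7}, s ≤ k}:
k:     0  1  2  3  4  5  6  7  8  9
g(k):  0  0  0  0  1  1  1  1  2  2
So g(9) = 2.
For row C, compute g(0), g(1), … with moves {2, 7}:
g(0) = mex{} = 0
g(1) = mex{} = 0
g(2) = mex{0} = 1
g(3) = mex{0} = 1
g(4) = mex{1} = 0
g(5) = mex{1} = 0
g(6) = mex{0} = 1
g(7) = mex{0} = 1
g(8) = mex{0,1} = 2
g(9) = mex{1} = 0
g(10) = mex{1,2} = 0
g(11) = mex{0} = 1
g(12) = mex{0} = 1
g(13) = mex{1} = 0
So g(13) = 0.
For row D, compute g(0), g(1), … with moves {1, 2, 6}:
g(0) = mex{} = 0
g(1) = mex{0} = 1
g(2) = mex{0,1} = 2
g(3) = mex{1,2} = 0
g(4) = mex{0,2} = 1
g(5) = mex{0,1} = 2
g(6) = mex{0,1,2} = 3
g(7) = mex{1,2,3} = 0
g(8) = mex{0,2,3} = 1
g(9) = mex{0,1} = 2
g(10) = mex{1,2} = 0
g(11) = mex{0,2} = 1
So g(11) = 1.
By the Sprague-Grundy theorem, the Grundy value of a sum of independent games is the XOR of the component values.
Combined value = 12 ⊕ 2 ⊕ 0 ⊕ 1 = 15.

15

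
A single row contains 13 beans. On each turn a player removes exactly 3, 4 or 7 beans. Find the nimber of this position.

Build the Grundy sequence with g(k) = mex{g(k−s) : s ∈ {3, 4, 7}, s ≤ k}:
g(0) = mex{} = 0
g(1) = mex{} = 0
g(2) = mex{} = 0
g(3) = mex{0} = 1
g(4) = mex{0} = 1
g(5) = mex{0} = 1
g(6) = mex{0,1} = 2
g(7) = mex{0,1} = 2
g(8) = mex{0,1} = 2
g(9) = mex{0,1,2} = 3
g(10) = mex{1,2} = 0
g(11) = mex{1,2} = 0
g(12) = mex{1,2,3} = 0
g(13) = mex{0,2,3} = 1
So g(13) = 1.

1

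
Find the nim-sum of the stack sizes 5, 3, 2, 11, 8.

7

Nim-sum: 5 ^ 3 ^ 2 ^ 11 ^ 8 = 7.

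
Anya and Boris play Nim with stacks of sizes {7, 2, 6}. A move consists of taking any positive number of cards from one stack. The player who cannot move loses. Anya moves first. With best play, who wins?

Anya wins

Compute the nim-sum pairwise:
7 ⊕ 2 = 5
5 ⊕ 6 = 3
The nim-sum is 3 ≠ 0, so this is an N-position: the player to move can win; Anya has a winning move.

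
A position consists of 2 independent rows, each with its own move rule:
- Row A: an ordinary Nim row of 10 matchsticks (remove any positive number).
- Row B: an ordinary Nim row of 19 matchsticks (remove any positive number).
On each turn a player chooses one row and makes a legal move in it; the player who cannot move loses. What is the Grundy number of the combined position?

Row A is a plain Nim row of size 10, so its Grundy value is 10.
Row B is a plain Nim row of size 19, so its Grundy value is 19.
By the Sprague-Grundy theorem, the Grundy value of a sum of independent games is the XOR of the component values.
Combined value = 10 ⊕ 19 = 25.

25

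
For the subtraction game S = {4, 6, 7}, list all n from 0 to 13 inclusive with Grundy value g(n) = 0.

0, 1, 2, 3, 11, 12, 13

Build the Grundy sequence with g(k) = mex{g(k−s) : s ∈ {4, 6, 7}, s ≤ k}:
k:     0  1  2  3  4  5  6  7  8  9 10 11 12 13
g(k):  0  0  0  0  1  1  1  1  2  2  2  0  0  0
The P-positions (g = 0) in 0..13 are 0, 1, 2, 3, 11, 12, 13.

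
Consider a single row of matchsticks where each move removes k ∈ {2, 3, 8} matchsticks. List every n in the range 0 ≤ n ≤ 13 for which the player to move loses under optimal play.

Grundy values for subtraction set {2, 3, 8}:
g(0) = mex{} = 0
g(1) = mex{} = 0
g(2) = mex{0} = 1
g(3) = mex{0} = 1
g(4) = mex{0,1} = 2
g(5) = mex{1} = 0
g(6) = mex{1,2} = 0
g(7) = mex{0,2} = 1
g(8) = mex{0} = 1
g(9) = mex{0,1} = 2
g(10) = mex{1} = 0
g(11) = mex{1,2} = 0
g(12) = mex{0,2} = 1
g(13) = mex{0} = 1
The P-positions (g = 0) in 0..13 are 0, 1, 5, 6, 10, 11.

0, 1, 5, 6, 10, 11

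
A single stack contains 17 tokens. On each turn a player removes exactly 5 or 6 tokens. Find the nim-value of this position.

1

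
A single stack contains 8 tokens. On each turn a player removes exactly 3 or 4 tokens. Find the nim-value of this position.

Build the Grundy sequence with g(k) = mex{g(k−s) : s ∈ {3, 4}, s ≤ k}:
g(0) = mex{} = 0
g(1) = mex{} = 0
g(2) = mex{} = 0
g(3) = mex{0} = 1
g(4) = mex{0} = 1
g(5) = mex{0} = 1
g(6) = mex{0,1} = 2
g(7) = mex{1} = 0
g(8) = mex{1} = 0
So g(8) = 0.

0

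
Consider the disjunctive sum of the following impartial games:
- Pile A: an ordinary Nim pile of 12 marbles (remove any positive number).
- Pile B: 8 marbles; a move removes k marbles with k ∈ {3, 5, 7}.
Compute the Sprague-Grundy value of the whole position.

Pile A is a plain Nim pile of size 12, so its Grundy value is 12.
For pile B, compute g(0), g(1), … with moves {3, 5, 7}:
k:     0  1  2  3  4  5  6  7  8
g(k):  0  0  0  1  1  1  2  2  2
So g(8) = 2.
By the Sprague-Grundy theorem, the Grundy value of a sum of independent games is the XOR of the component values.
Combined value = 12 ⊕ 2 = 14.

14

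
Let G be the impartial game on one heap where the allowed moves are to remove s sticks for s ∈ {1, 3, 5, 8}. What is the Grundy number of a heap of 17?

0

Build the Grundy sequence with g(k) = mex{g(k−s) : s ∈ {1, 3, 5, 8}, s ≤ k}:
k:     0  1  2  3  4  5  6  7  8  9 10 11 12 13 14 15 16 17
g(k):  0  1  0  1  0  1  0  1  2  3  2  3  2  0  1  0  1  0
So g(17) = 0.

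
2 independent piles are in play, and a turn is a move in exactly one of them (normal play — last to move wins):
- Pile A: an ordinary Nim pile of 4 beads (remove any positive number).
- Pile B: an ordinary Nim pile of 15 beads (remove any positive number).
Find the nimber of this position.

11

Pile A is a plain Nim pile of size 4, so its Grundy value is 4.
Pile B is a plain Nim pile of size 15, so its Grundy value is 15.
By the Sprague-Grundy theorem, the Grundy value of a sum of independent games is the XOR of the component values.
Combined value = 4 XOR 15 = 11.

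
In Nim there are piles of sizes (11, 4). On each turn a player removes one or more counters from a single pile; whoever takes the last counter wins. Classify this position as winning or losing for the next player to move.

Compute the nim-sum pairwise:
11 XOR 4 = 15
The nim-sum is 15 ≠ 0, so this is an N-position: the player to move can win.

Winning position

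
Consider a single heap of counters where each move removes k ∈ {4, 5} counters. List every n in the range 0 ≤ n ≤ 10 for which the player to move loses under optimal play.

0, 1, 2, 3, 9, 10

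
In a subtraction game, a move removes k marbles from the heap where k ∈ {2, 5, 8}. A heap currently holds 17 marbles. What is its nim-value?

0

Build the Grundy sequence with g(k) = mex{g(k−s) : s ∈ {2, 5, 8}, s ≤ k}:
k:     0  1  2  3  4  5  6  7  8  9 10 11 12 13 14 15 16 17
g(k):  0  0  1  1  0  2  1  0  2  1  0  0  1  1  0  2  1  0
So g(17) = 0.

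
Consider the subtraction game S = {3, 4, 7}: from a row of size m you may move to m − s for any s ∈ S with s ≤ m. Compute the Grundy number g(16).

2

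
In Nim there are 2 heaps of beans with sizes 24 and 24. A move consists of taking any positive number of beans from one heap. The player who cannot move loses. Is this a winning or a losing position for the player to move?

Compute the nim-sum pairwise:
24 XOR 24 = 0
The nim-sum is 0, so this is a P-position: the player to move is in a losing position under optimal play.

Losing position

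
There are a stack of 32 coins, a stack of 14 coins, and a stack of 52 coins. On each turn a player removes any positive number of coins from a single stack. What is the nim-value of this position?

Compute the nim-sum pairwise:
32 XOR 14 = 46
46 XOR 52 = 26

26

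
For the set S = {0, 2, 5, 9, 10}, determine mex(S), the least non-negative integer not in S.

1

0 is in the set but 1 is not, so the mex is 1.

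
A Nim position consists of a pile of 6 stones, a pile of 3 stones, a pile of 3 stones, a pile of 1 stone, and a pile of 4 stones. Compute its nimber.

3

Compute the nim-sum pairwise:
6 XOR 3 = 5
5 XOR 3 = 6
6 XOR 1 = 7
7 XOR 4 = 3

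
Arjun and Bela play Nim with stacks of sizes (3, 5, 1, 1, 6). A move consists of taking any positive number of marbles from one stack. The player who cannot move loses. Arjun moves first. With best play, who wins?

Bela wins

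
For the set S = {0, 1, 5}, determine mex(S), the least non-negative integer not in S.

The values 0, 1 are all present; 2 is the first non-negative integer missing from the set.

2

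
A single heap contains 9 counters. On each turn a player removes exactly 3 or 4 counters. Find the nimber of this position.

Compute g(0), g(1), … for moves {3, 4}:
g(0) = mex{} = 0
g(1) = mex{} = 0
g(2) = mex{} = 0
g(3) = mex{0} = 1
g(4) = mex{0} = 1
g(5) = mex{0} = 1
g(6) = mex{0,1} = 2
g(7) = mex{1} = 0
g(8) = mex{1} = 0
g(9) = mex{1,2} = 0
So g(9) = 0.

0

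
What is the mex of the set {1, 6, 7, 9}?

0

0 is not in the set, so the mex is 0.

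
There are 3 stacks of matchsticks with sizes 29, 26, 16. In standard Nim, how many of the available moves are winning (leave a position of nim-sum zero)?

3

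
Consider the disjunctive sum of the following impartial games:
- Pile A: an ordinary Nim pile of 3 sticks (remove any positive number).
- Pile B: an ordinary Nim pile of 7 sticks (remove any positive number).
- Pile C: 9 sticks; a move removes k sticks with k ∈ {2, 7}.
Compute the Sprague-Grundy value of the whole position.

Pile A is a plain Nim pile of size 3, so its Grundy value is 3.
Pile B is a plain Nim pile of size 7, so its Grundy value is 7.
Build the Grundy sequence for pile C with g(k) = mex{g(k−s) : s ∈ {2, 7}, s ≤ k}:
g(0) = mex{} = 0
g(1) = mex{} = 0
g(2) = mex{0} = 1
g(3) = mex{0} = 1
g(4) = mex{1} = 0
g(5) = mex{1} = 0
g(6) = mex{0} = 1
g(7) = mex{0} = 1
g(8) = mex{0,1} = 2
g(9) = mex{1} = 0
So g(9) = 0.
The value of a disjunctive sum is the nim-sum of the parts.
Combined value = 3 ⊕ 7 ⊕ 0 = 4.

4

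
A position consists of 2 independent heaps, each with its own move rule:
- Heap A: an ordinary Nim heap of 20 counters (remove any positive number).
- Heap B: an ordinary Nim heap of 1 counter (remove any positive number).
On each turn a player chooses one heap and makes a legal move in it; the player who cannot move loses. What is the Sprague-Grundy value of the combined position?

21

Heap A is a plain Nim heap of size 20, so its Grundy value is 20.
Heap B is a plain Nim heap of size 1, so its Grundy value is 1.
The value of a disjunctive sum is the nim-sum of the parts.
Combined value = 20 ⊕ 1 = 21.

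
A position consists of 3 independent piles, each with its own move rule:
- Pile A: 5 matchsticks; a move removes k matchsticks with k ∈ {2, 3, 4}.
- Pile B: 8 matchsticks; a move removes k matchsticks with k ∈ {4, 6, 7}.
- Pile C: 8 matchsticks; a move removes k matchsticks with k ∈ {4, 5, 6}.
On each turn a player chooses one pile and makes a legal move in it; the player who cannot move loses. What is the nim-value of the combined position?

2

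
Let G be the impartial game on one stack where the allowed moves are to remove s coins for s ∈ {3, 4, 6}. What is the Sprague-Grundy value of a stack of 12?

Compute g(0), g(1), … for moves {3, 4, 6}:
g(0) = mex{} = 0
g(1) = mex{} = 0
g(2) = mex{} = 0
g(3) = mex{0} = 1
g(4) = mex{0} = 1
g(5) = mex{0} = 1
g(6) = mex{0,1} = 2
g(7) = mex{0,1} = 2
g(8) = mex{0,1} = 2
g(9) = mex{1,2} = 0
g(10) = mex{1,2} = 0
g(11) = mex{1,2} = 0
g(12) = mex{0,2} = 1
So g(12) = 1.

1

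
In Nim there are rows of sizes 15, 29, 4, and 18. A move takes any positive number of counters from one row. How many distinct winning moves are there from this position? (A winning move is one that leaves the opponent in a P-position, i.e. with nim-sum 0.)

Compute the nim-sum pairwise:
15 XOR 29 = 18
18 XOR 4 = 22
22 XOR 18 = 4
The overall nim-sum is X = 4. A row of size p has a winning move iff p XOR X < p (reduce it to p XOR X).
  15: 15 XOR 4 = 11 < 15 — winning move (to 11).
  29: 29 XOR 4 = 25 < 29 — winning move (to 25).
  4: 4 XOR 4 = 0 < 4 — winning move (to 0).
  18: 18 XOR 4 = 22 ≥ 18 — no move.
That gives 3 winning moves.

3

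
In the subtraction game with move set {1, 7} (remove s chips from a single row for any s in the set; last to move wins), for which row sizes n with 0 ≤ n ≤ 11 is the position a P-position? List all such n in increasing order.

Compute g(0), g(1), … for moves {1, 7}:
g(0) = mex{} = 0
g(1) = mex{0} = 1
g(2) = mex{1} = 0
g(3) = mex{0} = 1
g(4) = mex{1} = 0
g(5) = mex{0} = 1
g(6) = mex{1} = 0
g(7) = mex{0} = 1
g(8) = mex{1} = 0
g(9) = mex{0} = 1
g(10) = mex{1} = 0
g(11) = mex{0} = 1
The P-positions (g = 0) in 0..11 are 0, 2, 4, 6, 8, 10.

0, 2, 4, 6, 8, 10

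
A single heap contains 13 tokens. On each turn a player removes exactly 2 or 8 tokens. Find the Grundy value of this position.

Grundy values for subtraction set {2, 8}:
g(0) = mex{} = 0
g(1) = mex{} = 0
g(2) = mex{0} = 1
g(3) = mex{0} = 1
g(4) = mex{1} = 0
g(5) = mex{1} = 0
g(6) = mex{0} = 1
g(7) = mex{0} = 1
g(8) = mex{0,1} = 2
g(9) = mex{0,1} = 2
g(10) = mex{1,2} = 0
g(11) = mex{1,2} = 0
g(12) = mex{0} = 1
g(13) = mex{0} = 1
So g(13) = 1.

1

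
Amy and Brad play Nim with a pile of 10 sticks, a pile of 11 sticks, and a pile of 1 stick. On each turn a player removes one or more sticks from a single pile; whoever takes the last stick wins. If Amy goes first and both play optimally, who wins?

Brad wins

Nim-sum: 10 ^ 11 ^ 1 = 0.
The nim-sum is 0, so this is a P-position: the player to move is in a losing position under optimal play; Amy is about to move from it and so loses — Brad wins.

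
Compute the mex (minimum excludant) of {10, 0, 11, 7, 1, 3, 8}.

2

The values 0, 1 are all present; 2 is the first non-negative integer missing from the set.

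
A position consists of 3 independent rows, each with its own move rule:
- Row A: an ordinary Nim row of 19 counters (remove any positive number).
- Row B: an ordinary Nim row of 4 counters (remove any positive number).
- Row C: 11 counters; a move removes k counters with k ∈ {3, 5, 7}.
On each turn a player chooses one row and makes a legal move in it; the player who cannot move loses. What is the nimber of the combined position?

Row A is a plain Nim row of size 19, so its Grundy value is 19.
Row B is a plain Nim row of size 4, so its Grundy value is 4.
Grundy values for row C (subtraction set {3, 5, 7}):
k:     0  1  2  3  4  5  6  7  8  9 10 11
g(k):  0  0  0  1  1  1  2  2  2  3  0  0
So g(11) = 0.
The value of a disjunctive sum is the nim-sum of the parts.
Combined value = 19 XOR 4 XOR 0 = 23.

23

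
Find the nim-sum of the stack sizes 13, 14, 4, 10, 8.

5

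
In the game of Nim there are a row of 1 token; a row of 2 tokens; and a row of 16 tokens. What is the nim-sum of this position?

Nim-sum: 1 XOR 2 XOR 16 = 19.

19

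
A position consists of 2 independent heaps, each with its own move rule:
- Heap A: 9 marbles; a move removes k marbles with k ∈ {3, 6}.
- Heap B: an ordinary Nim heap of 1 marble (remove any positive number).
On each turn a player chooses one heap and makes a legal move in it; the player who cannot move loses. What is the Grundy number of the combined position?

1

Grundy values for heap A (subtraction set {3, 6}):
k:     0  1  2  3  4  5  6  7  8  9
g(k):  0  0  0  1  1  1  2  2  2  0
So g(9) = 0.
Heap B is a plain Nim heap of size 1, so its Grundy value is 1.
By the Sprague-Grundy theorem, the Grundy value of a sum of independent games is the XOR of the component values.
Combined value = 0 ⊕ 1 = 1.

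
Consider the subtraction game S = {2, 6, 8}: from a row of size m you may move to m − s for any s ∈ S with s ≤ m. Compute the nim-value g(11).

3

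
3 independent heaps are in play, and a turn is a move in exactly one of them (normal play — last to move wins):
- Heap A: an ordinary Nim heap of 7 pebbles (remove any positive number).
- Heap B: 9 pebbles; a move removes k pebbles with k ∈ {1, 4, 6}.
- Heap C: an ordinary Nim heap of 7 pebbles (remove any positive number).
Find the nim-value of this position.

Heap A is a plain Nim heap of size 7, so its Grundy value is 7.
Grundy values for heap B (subtraction set {1, 4, 6}):
k:     0  1  2  3  4  5  6  7  8  9
g(k):  0  1  0  1  2  0  1  0  1  2
So g(9) = 2.
Heap C is a plain Nim heap of size 7, so its Grundy value is 7.
The value of a disjunctive sum is the nim-sum of the parts.
Combined value = 7 ⊕ 2 ⊕ 7 = 2.

2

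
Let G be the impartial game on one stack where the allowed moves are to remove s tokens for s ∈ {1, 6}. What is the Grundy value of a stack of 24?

1

Grundy values for subtraction set {1, 6}:
k:     0  1  2  3  4  5  6  7  8  9 10 11 12 13 14 15 16 17 18 19 20 21 22 23 24
g(k):  0  1  0  1  0  1  2  0  1  0  1  0  1  2  0  1  0  1  0  1  2  0  1  0  1
So g(24) = 1.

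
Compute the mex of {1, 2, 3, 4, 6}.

0 is not in the set, so the mex is 0.

0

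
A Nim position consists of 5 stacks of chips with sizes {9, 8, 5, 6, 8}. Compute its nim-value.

Compute the nim-sum pairwise:
9 ^ 8 = 1
1 ^ 5 = 4
4 ^ 6 = 2
2 ^ 8 = 10

10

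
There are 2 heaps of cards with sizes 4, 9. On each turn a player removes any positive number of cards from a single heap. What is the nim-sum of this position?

Write each in binary and XOR column by column:
  0100  (4)
  1001  (9)
  ----
  1101  (13)

13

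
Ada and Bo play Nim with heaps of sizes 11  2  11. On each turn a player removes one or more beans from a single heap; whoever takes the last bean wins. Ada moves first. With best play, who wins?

Compute the nim-sum pairwise:
11 ⊕ 2 = 9
9 ⊕ 11 = 2
The nim-sum is 2 ≠ 0, so this is an N-position: the player to move can win; Ada has a winning move.

Ada wins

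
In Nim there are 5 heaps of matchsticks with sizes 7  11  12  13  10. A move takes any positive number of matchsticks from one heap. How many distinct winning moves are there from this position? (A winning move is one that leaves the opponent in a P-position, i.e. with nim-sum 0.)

Nim-sum: 7 ^ 11 ^ 12 ^ 13 ^ 10 = 7.
The overall nim-sum is X = 7. A heap of size p has a winning move iff p XOR X < p (reduce it to p XOR X).
  7: 7 XOR 7 = 0 < 7 — winning move (to 0).
  11: 11 XOR 7 = 12 ≥ 11 — no move.
  12: 12 XOR 7 = 11 < 12 — winning move (to 11).
  13: 13 XOR 7 = 10 < 13 — winning move (to 10).
  10: 10 XOR 7 = 13 ≥ 10 — no move.
That gives 3 winning moves.

3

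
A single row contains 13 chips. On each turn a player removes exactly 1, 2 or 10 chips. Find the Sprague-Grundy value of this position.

1

Build the Grundy sequence with g(k) = mex{g(k−s) : s ∈ {1, 2, 10}, s ≤ k}:
k:     0  1  2  3  4  5  6  7  8  9 10 11 12 13
g(k):  0  1  2  0  1  2  0  1  2  0  1  2  0  1
So g(13) = 1.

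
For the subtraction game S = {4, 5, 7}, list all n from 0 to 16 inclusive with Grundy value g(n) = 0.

0, 1, 2, 3, 11, 12, 13, 14

Build the Grundy sequence with g(k) = mex{g(k−s) : s ∈ {4, 5, 7}, s ≤ k}:
k:     0  1  2  3  4  5  6  7  8  9 10 11 12 13 14 15 16
g(k):  0  0  0  0  1  1  1  1  2  2  2  0  0  0  0  1  1
The P-positions (g = 0) in 0..16 are 0, 1, 2, 3, 11, 12, 13, 14.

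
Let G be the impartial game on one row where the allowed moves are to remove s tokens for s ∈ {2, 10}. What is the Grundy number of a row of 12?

0

Build the Grundy sequence with g(k) = mex{g(k−s) : s ∈ {2, 10}, s ≤ k}:
k:     0  1  2  3  4  5  6  7  8  9 10 11 12
g(k):  0  0  1  1  0  0  1  1  0  0  1  1  0
So g(12) = 0.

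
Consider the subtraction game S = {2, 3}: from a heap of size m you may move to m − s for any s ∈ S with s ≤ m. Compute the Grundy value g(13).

Build the Grundy sequence with g(k) = mex{g(k−s) : s ∈ {2, 3}, s ≤ k}:
g(0) = mex{} = 0
g(1) = mex{} = 0
g(2) = mex{0} = 1
g(3) = mex{0} = 1
g(4) = mex{0,1} = 2
g(5) = mex{1} = 0
g(6) = mex{1,2} = 0
g(7) = mex{0,2} = 1
g(8) = mex{0} = 1
g(9) = mex{0,1} = 2
g(10) = mex{1} = 0
g(11) = mex{1,2} = 0
g(12) = mex{0,2} = 1
g(13) = mex{0} = 1
So g(13) = 1.

1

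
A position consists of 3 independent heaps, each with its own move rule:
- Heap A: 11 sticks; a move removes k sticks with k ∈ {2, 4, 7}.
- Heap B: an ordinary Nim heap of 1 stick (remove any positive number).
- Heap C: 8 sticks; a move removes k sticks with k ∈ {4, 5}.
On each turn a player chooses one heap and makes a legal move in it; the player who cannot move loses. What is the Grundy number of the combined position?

2

Grundy values for heap A (subtraction set {2, 4, 7}):
g(0) = mex{} = 0
g(1) = mex{} = 0
g(2) = mex{0} = 1
g(3) = mex{0} = 1
g(4) = mex{0,1} = 2
g(5) = mex{0,1} = 2
g(6) = mex{1,2} = 0
g(7) = mex{0,1,2} = 3
g(8) = mex{0,2} = 1
g(9) = mex{1,2,3} = 0
g(10) = mex{0,1} = 2
g(11) = mex{0,2,3} = 1
So g(11) = 1.
Heap B is a plain Nim heap of size 1, so its Grundy value is 1.
Grundy values for heap C (subtraction set {4, 5}):
g(0) = mex{} = 0
g(1) = mex{} = 0
g(2) = mex{} = 0
g(3) = mex{} = 0
g(4) = mex{0} = 1
g(5) = mex{0} = 1
g(6) = mex{0} = 1
g(7) = mex{0} = 1
g(8) = mex{0,1} = 2
So g(8) = 2.
By the Sprague-Grundy theorem, the Grundy value of a sum of independent games is the XOR of the component values.
Combined value = 1 ⊕ 1 ⊕ 2 = 2.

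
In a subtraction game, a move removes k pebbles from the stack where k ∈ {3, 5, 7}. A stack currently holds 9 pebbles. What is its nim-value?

Grundy values for subtraction set {3, 5, 7}:
g(0) = mex{} = 0
g(1) = mex{} = 0
g(2) = mex{} = 0
g(3) = mex{0} = 1
g(4) = mex{0} = 1
g(5) = mex{0} = 1
g(6) = mex{0,1} = 2
g(7) = mex{0,1} = 2
g(8) = mex{0,1} = 2
g(9) = mex{0,1,2} = 3
So g(9) = 3.

3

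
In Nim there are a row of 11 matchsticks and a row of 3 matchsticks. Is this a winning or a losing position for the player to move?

Winning position

Nim-sum: 11 ⊕ 3 = 8.
The nim-sum is 8 ≠ 0, so this is an N-position: the player to move can win.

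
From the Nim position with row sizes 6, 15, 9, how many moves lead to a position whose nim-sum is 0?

0

Nim-sum: 6 ^ 15 ^ 9 = 0.
The nim-sum is already 0, so every move leaves a nonzero nim-sum — there are no winning moves.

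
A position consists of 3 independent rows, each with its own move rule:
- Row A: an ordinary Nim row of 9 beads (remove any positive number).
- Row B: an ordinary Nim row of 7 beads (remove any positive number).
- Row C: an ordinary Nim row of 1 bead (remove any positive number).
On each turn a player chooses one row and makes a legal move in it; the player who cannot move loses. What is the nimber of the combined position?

15

Row A is a plain Nim row of size 9, so its Grundy value is 9.
Row B is a plain Nim row of size 7, so its Grundy value is 7.
Row C is a plain Nim row of size 1, so its Grundy value is 1.
By the Sprague-Grundy theorem, the Grundy value of a sum of independent games is the XOR of the component values.
Combined value = 9 ⊕ 7 ⊕ 1 = 15.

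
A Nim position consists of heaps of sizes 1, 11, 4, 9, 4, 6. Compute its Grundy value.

Nim-sum: 1 ^ 11 ^ 4 ^ 9 ^ 4 ^ 6 = 5.

5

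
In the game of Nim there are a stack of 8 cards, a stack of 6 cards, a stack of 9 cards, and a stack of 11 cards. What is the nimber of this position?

Nim-sum: 8 ⊕ 6 ⊕ 9 ⊕ 11 = 12.

12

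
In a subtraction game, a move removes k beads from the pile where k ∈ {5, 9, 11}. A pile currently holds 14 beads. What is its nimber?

Grundy values for subtraction set {5, 9, 11}:
g(0) = mex{} = 0
g(1) = mex{} = 0
g(2) = mex{} = 0
g(3) = mex{} = 0
g(4) = mex{} = 0
g(5) = mex{0} = 1
g(6) = mex{0} = 1
g(7) = mex{0} = 1
g(8) = mex{0} = 1
g(9) = mex{0} = 1
g(10) = mex{0,1} = 2
g(11) = mex{0,1} = 2
g(12) = mex{0,1} = 2
g(13) = mex{0,1} = 2
g(14) = mex{0,1} = 2
So g(14) = 2.

2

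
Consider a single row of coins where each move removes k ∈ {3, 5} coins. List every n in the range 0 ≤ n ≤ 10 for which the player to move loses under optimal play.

Build the Grundy sequence with g(k) = mex{g(k−s) : s ∈ {3, 5}, s ≤ k}:
k:     0  1  2  3  4  5  6  7  8  9 10
g(k):  0  0  0  1  1  1  2  2  0  0  0
The P-positions (g = 0) in 0..10 are 0, 1, 2, 8, 9, 10.

0, 1, 2, 8, 9, 10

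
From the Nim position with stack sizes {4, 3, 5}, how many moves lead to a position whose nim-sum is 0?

1

Bitwise XOR of the heap sizes:
  100  (4)
  011  (3)
  101  (5)
  ---
  010  (2)
The overall nim-sum is X = 2. A stack of size p has a winning move iff p XOR X < p (reduce it to p XOR X).
  4: 4 XOR 2 = 6 ≥ 4 — no move.
  3: 3 XOR 2 = 1 < 3 — winning move (to 1).
  5: 5 XOR 2 = 7 ≥ 5 — no move.
That gives 1 winning move.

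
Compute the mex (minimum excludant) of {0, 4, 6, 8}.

0 is in the set but 1 is not, so the mex is 1.

1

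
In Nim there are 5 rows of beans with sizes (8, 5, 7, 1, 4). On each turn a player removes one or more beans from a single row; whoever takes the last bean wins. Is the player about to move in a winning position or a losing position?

Nim-sum: 8 ^ 5 ^ 7 ^ 1 ^ 4 = 15.
The nim-sum is 15 ≠ 0, so this is an N-position: the player to move can win.

Winning position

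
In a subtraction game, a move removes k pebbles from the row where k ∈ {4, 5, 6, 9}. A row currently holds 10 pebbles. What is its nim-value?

Build the Grundy sequence with g(k) = mex{g(k−s) : s ∈ {4, 5, 6, 9}, s ≤ k}:
g(0) = mex{} = 0
g(1) = mex{} = 0
g(2) = mex{} = 0
g(3) = mex{} = 0
g(4) = mex{0} = 1
g(5) = mex{0} = 1
g(6) = mex{0} = 1
g(7) = mex{0} = 1
g(8) = mex{0,1} = 2
g(9) = mex{0,1} = 2
g(10) = mex{0,1} = 2
So g(10) = 2.

2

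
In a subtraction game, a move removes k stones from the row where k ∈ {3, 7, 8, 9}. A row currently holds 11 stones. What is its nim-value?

Grundy values for subtraction set {3, 7, 8, 9}:
g(0) = mex{} = 0
g(1) = mex{} = 0
g(2) = mex{} = 0
g(3) = mex{0} = 1
g(4) = mex{0} = 1
g(5) = mex{0} = 1
g(6) = mex{1} = 0
g(7) = mex{0,1} = 2
g(8) = mex{0,1} = 2
g(9) = mex{0} = 1
g(10) = mex{0,1,2} = 3
g(11) = mex{0,1,2} = 3
So g(11) = 3.

3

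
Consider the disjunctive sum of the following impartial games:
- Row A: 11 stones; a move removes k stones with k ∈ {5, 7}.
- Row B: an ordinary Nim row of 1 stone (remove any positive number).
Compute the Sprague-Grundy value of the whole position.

For row A, compute g(0), g(1), … with moves {5, 7}:
k:     0  1  2  3  4  5  6  7  8  9 10 11
g(k):  0  0  0  0  0  1  1  1  1  1  2  2
So g(11) = 2.
Row B is a plain Nim row of size 1, so its Grundy value is 1.
The value of a disjunctive sum is the nim-sum of the parts.
Combined value = 2 XOR 1 = 3.

3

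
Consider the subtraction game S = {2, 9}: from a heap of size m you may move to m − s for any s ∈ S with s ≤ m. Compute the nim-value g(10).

Build the Grundy sequence with g(k) = mex{g(k−s) : s ∈ {2, 9}, s ≤ k}:
k:     0  1  2  3  4  5  6  7  8  9 10
g(k):  0  0  1  1  0  0  1  1  0  2  1
So g(10) = 1.

1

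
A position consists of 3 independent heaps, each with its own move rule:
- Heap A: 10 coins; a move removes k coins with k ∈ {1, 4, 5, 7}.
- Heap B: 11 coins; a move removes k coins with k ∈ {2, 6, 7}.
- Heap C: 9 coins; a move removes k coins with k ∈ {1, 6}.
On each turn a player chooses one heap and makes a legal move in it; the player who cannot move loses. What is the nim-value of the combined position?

For heap A, compute g(0), g(1), … with moves {1, 4, 5, 7}:
g(0) = mex{} = 0
g(1) = mex{0} = 1
g(2) = mex{1} = 0
g(3) = mex{0} = 1
g(4) = mex{0,1} = 2
g(5) = mex{0,1,2} = 3
g(6) = mex{0,1,3} = 2
g(7) = mex{0,1,2} = 3
g(8) = mex{1,2,3} = 0
g(9) = mex{0,2,3} = 1
g(10) = mex{1,2,3} = 0
So g(10) = 0.
Build the Grundy sequence for heap B with g(k) = mex{g(k−s) : s ∈ {2, 6, 7}, s ≤ k}:
g(0) = mex{} = 0
g(1) = mex{} = 0
g(2) = mex{0} = 1
g(3) = mex{0} = 1
g(4) = mex{1} = 0
g(5) = mex{1} = 0
g(6) = mex{0} = 1
g(7) = mex{0} = 1
g(8) = mex{0,1} = 2
g(9) = mex{1} = 0
g(10) = mex{0,1,2} = 3
g(11) = mex{0} = 1
So g(11) = 1.
For heap C, compute g(0), g(1), … with moves {1, 6}:
g(0) = mex{} = 0
g(1) = mex{0} = 1
g(2) = mex{1} = 0
g(3) = mex{0} = 1
g(4) = mex{1} = 0
g(5) = mex{0} = 1
g(6) = mex{0,1} = 2
g(7) = mex{1,2} = 0
g(8) = mex{0} = 1
g(9) = mex{1} = 0
So g(9) = 0.
The value of a disjunctive sum is the nim-sum of the parts.
Combined value = 0 ⊕ 1 ⊕ 0 = 1.

1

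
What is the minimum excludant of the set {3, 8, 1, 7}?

0

0 is not in the set, so the mex is 0.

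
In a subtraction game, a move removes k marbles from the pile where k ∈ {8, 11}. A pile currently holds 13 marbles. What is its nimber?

1

Build the Grundy sequence with g(k) = mex{g(k−s) : s ∈ {8, 11}, s ≤ k}:
g(0) = mex{} = 0
g(1) = mex{} = 0
g(2) = mex{} = 0
g(3) = mex{} = 0
g(4) = mex{} = 0
g(5) = mex{} = 0
g(6) = mex{} = 0
g(7) = mex{} = 0
g(8) = mex{0} = 1
g(9) = mex{0} = 1
g(10) = mex{0} = 1
g(11) = mex{0} = 1
g(12) = mex{0} = 1
g(13) = mex{0} = 1
So g(13) = 1.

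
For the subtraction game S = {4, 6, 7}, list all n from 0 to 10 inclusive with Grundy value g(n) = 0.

0, 1, 2, 3

Compute g(0), g(1), … for moves {4, 6, 7}:
g(0) = mex{} = 0
g(1) = mex{} = 0
g(2) = mex{} = 0
g(3) = mex{} = 0
g(4) = mex{0} = 1
g(5) = mex{0} = 1
g(6) = mex{0} = 1
g(7) = mex{0} = 1
g(8) = mex{0,1} = 2
g(9) = mex{0,1} = 2
g(10) = mex{0,1} = 2
The P-positions (g = 0) in 0..10 are 0, 1, 2, 3.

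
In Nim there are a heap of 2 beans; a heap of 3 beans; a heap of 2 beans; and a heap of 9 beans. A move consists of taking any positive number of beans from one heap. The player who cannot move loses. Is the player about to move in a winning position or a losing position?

Compute the nim-sum pairwise:
2 XOR 3 = 1
1 XOR 2 = 3
3 XOR 9 = 10
The nim-sum is 10 ≠ 0, so this is an N-position: the player to move can win.

Winning position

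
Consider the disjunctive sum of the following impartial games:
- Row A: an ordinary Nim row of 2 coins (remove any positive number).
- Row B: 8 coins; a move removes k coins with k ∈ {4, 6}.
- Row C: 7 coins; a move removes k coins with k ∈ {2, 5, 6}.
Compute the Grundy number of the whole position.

3

Row A is a plain Nim row of size 2, so its Grundy value is 2.
Grundy values for row B (subtraction set {4, 6}):
g(0) = mex{} = 0
g(1) = mex{} = 0
g(2) = mex{} = 0
g(3) = mex{} = 0
g(4) = mex{0} = 1
g(5) = mex{0} = 1
g(6) = mex{0} = 1
g(7) = mex{0} = 1
g(8) = mex{0,1} = 2
So g(8) = 2.
For row C, compute g(0), g(1), … with moves {2, 5, 6}:
g(0) = mex{} = 0
g(1) = mex{} = 0
g(2) = mex{0} = 1
g(3) = mex{0} = 1
g(4) = mex{1} = 0
g(5) = mex{0,1} = 2
g(6) = mex{0} = 1
g(7) = mex{0,1,2} = 3
So g(7) = 3.
The value of a disjunctive sum is the nim-sum of the parts.
Combined value = 2 XOR 2 XOR 3 = 3.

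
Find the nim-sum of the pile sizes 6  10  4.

8

In binary:
  0110  (6)
  1010  (10)
  0100  (4)
  ----
  1000  (8)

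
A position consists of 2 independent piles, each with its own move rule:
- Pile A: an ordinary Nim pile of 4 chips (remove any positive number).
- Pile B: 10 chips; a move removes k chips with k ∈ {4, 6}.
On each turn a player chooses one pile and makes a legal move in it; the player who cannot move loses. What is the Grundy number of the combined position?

Pile A is a plain Nim pile of size 4, so its Grundy value is 4.
Build the Grundy sequence for pile B with g(k) = mex{g(k−s) : s ∈ {4, 6}, s ≤ k}:
k:     0  1  2  3  4  5  6  7  8  9 10
g(k):  0  0  0  0  1  1  1  1  2  2  0
So g(10) = 0.
By the Sprague-Grundy theorem, the Grundy value of a sum of independent games is the XOR of the component values.
Combined value = 4 ⊕ 0 = 4.

4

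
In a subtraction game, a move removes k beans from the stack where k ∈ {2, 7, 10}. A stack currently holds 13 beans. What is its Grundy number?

0

Grundy values for subtraction set {2, 7, 10}:
g(0) = mex{} = 0
g(1) = mex{} = 0
g(2) = mex{0} = 1
g(3) = mex{0} = 1
g(4) = mex{1} = 0
g(5) = mex{1} = 0
g(6) = mex{0} = 1
g(7) = mex{0} = 1
g(8) = mex{0,1} = 2
g(9) = mex{1} = 0
g(10) = mex{0,1,2} = 3
g(11) = mex{0} = 1
g(12) = mex{0,1,3} = 2
g(13) = mex{1} = 0
So g(13) = 0.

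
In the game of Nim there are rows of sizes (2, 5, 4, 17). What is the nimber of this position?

18

Compute the nim-sum pairwise:
2 ^ 5 = 7
7 ^ 4 = 3
3 ^ 17 = 18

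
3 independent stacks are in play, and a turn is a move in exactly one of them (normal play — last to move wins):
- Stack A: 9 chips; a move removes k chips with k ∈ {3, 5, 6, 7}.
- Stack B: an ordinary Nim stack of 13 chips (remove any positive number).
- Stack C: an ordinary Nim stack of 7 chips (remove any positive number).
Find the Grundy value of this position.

9

For stack A, compute g(0), g(1), … with moves {3, 5, 6, 7}:
g(0) = mex{} = 0
g(1) = mex{} = 0
g(2) = mex{} = 0
g(3) = mex{0} = 1
g(4) = mex{0} = 1
g(5) = mex{0} = 1
g(6) = mex{0,1} = 2
g(7) = mex{0,1} = 2
g(8) = mex{0,1} = 2
g(9) = mex{0,1,2} = 3
So g(9) = 3.
Stack B is a plain Nim stack of size 13, so its Grundy value is 13.
Stack C is a plain Nim stack of size 7, so its Grundy value is 7.
By the Sprague-Grundy theorem, the Grundy value of a sum of independent games is the XOR of the component values.
Combined value = 3 XOR 13 XOR 7 = 9.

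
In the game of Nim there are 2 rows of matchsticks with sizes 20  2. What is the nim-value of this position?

22

In binary:
  10100  (20)
  00010  (2)
  -----
  10110  (22)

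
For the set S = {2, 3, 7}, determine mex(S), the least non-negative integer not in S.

0

0 is not in the set, so the mex is 0.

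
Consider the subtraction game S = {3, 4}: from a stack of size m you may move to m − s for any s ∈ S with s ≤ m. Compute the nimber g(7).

0

Build the Grundy sequence with g(k) = mex{g(k−s) : s ∈ {3, 4}, s ≤ k}:
k:     0  1  2  3  4  5  6  7
g(k):  0  0  0  1  1  1  2  0
So g(7) = 0.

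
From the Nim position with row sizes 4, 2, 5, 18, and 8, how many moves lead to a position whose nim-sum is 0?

1

Compute the nim-sum pairwise:
4 ⊕ 2 = 6
6 ⊕ 5 = 3
3 ⊕ 18 = 17
17 ⊕ 8 = 25
The overall nim-sum is X = 25. A row of size p has a winning move iff p XOR X < p (reduce it to p XOR X).
  4: 4 XOR 25 = 29 ≥ 4 — no move.
  2: 2 XOR 25 = 27 ≥ 2 — no move.
  5: 5 XOR 25 = 28 ≥ 5 — no move.
  18: 18 XOR 25 = 11 < 18 — winning move (to 11).
  8: 8 XOR 25 = 17 ≥ 8 — no move.
That gives 1 winning move.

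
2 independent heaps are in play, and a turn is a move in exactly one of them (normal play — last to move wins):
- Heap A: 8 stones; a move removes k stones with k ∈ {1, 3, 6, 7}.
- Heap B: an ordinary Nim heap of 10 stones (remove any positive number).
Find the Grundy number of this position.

Grundy values for heap A (subtraction set {1, 3, 6, 7}):
k:     0  1  2  3  4  5  6  7  8
g(k):  0  1  0  1  0  1  2  3  2
So g(8) = 2.
Heap B is a plain Nim heap of size 10, so its Grundy value is 10.
By the Sprague-Grundy theorem, the Grundy value of a sum of independent games is the XOR of the component values.
Combined value = 2 XOR 10 = 8.

8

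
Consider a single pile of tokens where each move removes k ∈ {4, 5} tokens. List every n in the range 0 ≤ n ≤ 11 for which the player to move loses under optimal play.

Build the Grundy sequence with g(k) = mex{g(k−s) : s ∈ {4, 5}, s ≤ k}:
g(0) = mex{} = 0
g(1) = mex{} = 0
g(2) = mex{} = 0
g(3) = mex{} = 0
g(4) = mex{0} = 1
g(5) = mex{0} = 1
g(6) = mex{0} = 1
g(7) = mex{0} = 1
g(8) = mex{0,1} = 2
g(9) = mex{1} = 0
g(10) = mex{1} = 0
g(11) = mex{1} = 0
The P-positions (g = 0) in 0..11 are 0, 1, 2, 3, 9, 10, 11.

0, 1, 2, 3, 9, 10, 11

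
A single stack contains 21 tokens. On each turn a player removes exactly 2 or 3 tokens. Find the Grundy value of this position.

0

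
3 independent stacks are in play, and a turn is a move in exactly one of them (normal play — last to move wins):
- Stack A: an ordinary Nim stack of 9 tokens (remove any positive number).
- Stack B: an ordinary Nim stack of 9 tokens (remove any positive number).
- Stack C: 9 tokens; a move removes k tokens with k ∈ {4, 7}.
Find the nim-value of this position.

Stack A is a plain Nim stack of size 9, so its Grundy value is 9.
Stack B is a plain Nim stack of size 9, so its Grundy value is 9.
For stack C, compute g(0), g(1), … with moves {4, 7}:
k:     0  1  2  3  4  5  6  7  8  9
g(k):  0  0  0  0  1  1  1  1  2  2
So g(9) = 2.
By the Sprague-Grundy theorem, the Grundy value of a sum of independent games is the XOR of the component values.
Combined value = 9 XOR 9 XOR 2 = 2.

2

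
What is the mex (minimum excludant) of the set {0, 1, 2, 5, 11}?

3

The values 0, 1, 2 are all present; 3 is the first non-negative integer missing from the set.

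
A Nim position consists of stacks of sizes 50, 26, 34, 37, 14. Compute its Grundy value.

33

Nim-sum: 50 ^ 26 ^ 34 ^ 37 ^ 14 = 33.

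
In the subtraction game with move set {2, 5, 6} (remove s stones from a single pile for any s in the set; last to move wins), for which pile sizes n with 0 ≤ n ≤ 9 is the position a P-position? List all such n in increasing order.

0, 1, 4, 8

Build the Grundy sequence with g(k) = mex{g(k−s) : s ∈ {2, 5, 6}, s ≤ k}:
k:     0  1  2  3  4  5  6  7  8  9
g(k):  0  0  1  1  0  2  1  3  0  2
The P-positions (g = 0) in 0..9 are 0, 1, 4, 8.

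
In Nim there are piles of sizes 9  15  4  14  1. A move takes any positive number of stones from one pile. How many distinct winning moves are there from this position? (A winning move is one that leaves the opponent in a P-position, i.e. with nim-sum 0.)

Nim-sum: 9 ⊕ 15 ⊕ 4 ⊕ 14 ⊕ 1 = 13.
The overall nim-sum is X = 13. A pile of size p has a winning move iff p XOR X < p (reduce it to p XOR X).
  9: 9 XOR 13 = 4 < 9 — winning move (to 4).
  15: 15 XOR 13 = 2 < 15 — winning move (to 2).
  4: 4 XOR 13 = 9 ≥ 4 — no move.
  14: 14 XOR 13 = 3 < 14 — winning move (to 3).
  1: 1 XOR 13 = 12 ≥ 1 — no move.
That gives 3 winning moves.

3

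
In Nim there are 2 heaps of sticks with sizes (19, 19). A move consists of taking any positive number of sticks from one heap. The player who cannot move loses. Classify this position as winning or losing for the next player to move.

Compute the nim-sum pairwise:
19 ⊕ 19 = 0
The nim-sum is 0, so this is a P-position: the player to move is in a losing position under optimal play.

Losing position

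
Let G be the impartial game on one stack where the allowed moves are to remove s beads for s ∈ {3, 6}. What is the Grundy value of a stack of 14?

1

Build the Grundy sequence with g(k) = mex{g(k−s) : s ∈ {3, 6}, s ≤ k}:
g(0) = mex{} = 0
g(1) = mex{} = 0
g(2) = mex{} = 0
g(3) = mex{0} = 1
g(4) = mex{0} = 1
g(5) = mex{0} = 1
g(6) = mex{0,1} = 2
g(7) = mex{0,1} = 2
g(8) = mex{0,1} = 2
g(9) = mex{1,2} = 0
g(10) = mex{1,2} = 0
g(11) = mex{1,2} = 0
g(12) = mex{0,2} = 1
g(13) = mex{0,2} = 1
g(14) = mex{0,2} = 1
So g(14) = 1.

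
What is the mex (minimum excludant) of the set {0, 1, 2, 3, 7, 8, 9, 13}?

4

The values 0, 1, 2, 3 are all present; 4 is the first non-negative integer missing from the set.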